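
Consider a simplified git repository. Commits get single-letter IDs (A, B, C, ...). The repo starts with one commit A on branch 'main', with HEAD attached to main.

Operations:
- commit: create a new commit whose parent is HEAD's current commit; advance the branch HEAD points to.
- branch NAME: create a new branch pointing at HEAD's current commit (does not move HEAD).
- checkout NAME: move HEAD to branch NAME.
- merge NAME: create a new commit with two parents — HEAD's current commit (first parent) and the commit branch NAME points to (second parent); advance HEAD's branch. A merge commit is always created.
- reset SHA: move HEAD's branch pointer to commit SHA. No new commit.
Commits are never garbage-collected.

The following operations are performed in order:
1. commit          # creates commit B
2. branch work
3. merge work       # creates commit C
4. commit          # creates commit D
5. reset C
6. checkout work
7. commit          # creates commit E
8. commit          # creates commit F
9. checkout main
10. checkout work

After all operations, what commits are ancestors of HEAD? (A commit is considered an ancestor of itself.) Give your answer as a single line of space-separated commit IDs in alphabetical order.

Answer: A B E F

Derivation:
After op 1 (commit): HEAD=main@B [main=B]
After op 2 (branch): HEAD=main@B [main=B work=B]
After op 3 (merge): HEAD=main@C [main=C work=B]
After op 4 (commit): HEAD=main@D [main=D work=B]
After op 5 (reset): HEAD=main@C [main=C work=B]
After op 6 (checkout): HEAD=work@B [main=C work=B]
After op 7 (commit): HEAD=work@E [main=C work=E]
After op 8 (commit): HEAD=work@F [main=C work=F]
After op 9 (checkout): HEAD=main@C [main=C work=F]
After op 10 (checkout): HEAD=work@F [main=C work=F]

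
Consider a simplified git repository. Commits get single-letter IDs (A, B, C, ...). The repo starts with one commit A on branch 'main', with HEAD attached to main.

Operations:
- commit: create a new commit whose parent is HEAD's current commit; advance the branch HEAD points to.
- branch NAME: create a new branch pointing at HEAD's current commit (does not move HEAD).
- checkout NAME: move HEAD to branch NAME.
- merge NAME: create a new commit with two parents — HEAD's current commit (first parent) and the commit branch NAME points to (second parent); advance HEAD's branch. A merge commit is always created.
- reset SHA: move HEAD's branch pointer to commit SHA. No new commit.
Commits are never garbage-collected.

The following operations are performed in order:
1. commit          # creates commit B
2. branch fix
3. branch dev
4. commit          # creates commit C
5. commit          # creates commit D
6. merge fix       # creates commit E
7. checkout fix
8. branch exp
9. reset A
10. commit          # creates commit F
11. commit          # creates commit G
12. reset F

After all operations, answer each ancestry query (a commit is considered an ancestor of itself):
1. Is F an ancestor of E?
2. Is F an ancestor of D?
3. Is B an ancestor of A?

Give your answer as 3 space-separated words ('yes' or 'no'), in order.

Answer: no no no

Derivation:
After op 1 (commit): HEAD=main@B [main=B]
After op 2 (branch): HEAD=main@B [fix=B main=B]
After op 3 (branch): HEAD=main@B [dev=B fix=B main=B]
After op 4 (commit): HEAD=main@C [dev=B fix=B main=C]
After op 5 (commit): HEAD=main@D [dev=B fix=B main=D]
After op 6 (merge): HEAD=main@E [dev=B fix=B main=E]
After op 7 (checkout): HEAD=fix@B [dev=B fix=B main=E]
After op 8 (branch): HEAD=fix@B [dev=B exp=B fix=B main=E]
After op 9 (reset): HEAD=fix@A [dev=B exp=B fix=A main=E]
After op 10 (commit): HEAD=fix@F [dev=B exp=B fix=F main=E]
After op 11 (commit): HEAD=fix@G [dev=B exp=B fix=G main=E]
After op 12 (reset): HEAD=fix@F [dev=B exp=B fix=F main=E]
ancestors(E) = {A,B,C,D,E}; F in? no
ancestors(D) = {A,B,C,D}; F in? no
ancestors(A) = {A}; B in? no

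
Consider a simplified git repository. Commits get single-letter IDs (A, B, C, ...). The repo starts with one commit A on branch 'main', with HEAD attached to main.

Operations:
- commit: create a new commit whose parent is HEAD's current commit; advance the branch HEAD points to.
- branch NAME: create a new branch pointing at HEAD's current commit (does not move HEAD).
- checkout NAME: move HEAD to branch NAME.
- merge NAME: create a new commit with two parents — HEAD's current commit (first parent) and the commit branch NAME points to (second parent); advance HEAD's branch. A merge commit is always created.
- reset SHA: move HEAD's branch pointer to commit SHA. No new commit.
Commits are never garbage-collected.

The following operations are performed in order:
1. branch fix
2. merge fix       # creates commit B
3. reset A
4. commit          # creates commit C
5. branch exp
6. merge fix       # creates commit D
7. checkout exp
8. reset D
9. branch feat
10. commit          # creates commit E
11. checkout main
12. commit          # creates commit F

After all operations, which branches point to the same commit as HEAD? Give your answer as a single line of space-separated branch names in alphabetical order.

Answer: main

Derivation:
After op 1 (branch): HEAD=main@A [fix=A main=A]
After op 2 (merge): HEAD=main@B [fix=A main=B]
After op 3 (reset): HEAD=main@A [fix=A main=A]
After op 4 (commit): HEAD=main@C [fix=A main=C]
After op 5 (branch): HEAD=main@C [exp=C fix=A main=C]
After op 6 (merge): HEAD=main@D [exp=C fix=A main=D]
After op 7 (checkout): HEAD=exp@C [exp=C fix=A main=D]
After op 8 (reset): HEAD=exp@D [exp=D fix=A main=D]
After op 9 (branch): HEAD=exp@D [exp=D feat=D fix=A main=D]
After op 10 (commit): HEAD=exp@E [exp=E feat=D fix=A main=D]
After op 11 (checkout): HEAD=main@D [exp=E feat=D fix=A main=D]
After op 12 (commit): HEAD=main@F [exp=E feat=D fix=A main=F]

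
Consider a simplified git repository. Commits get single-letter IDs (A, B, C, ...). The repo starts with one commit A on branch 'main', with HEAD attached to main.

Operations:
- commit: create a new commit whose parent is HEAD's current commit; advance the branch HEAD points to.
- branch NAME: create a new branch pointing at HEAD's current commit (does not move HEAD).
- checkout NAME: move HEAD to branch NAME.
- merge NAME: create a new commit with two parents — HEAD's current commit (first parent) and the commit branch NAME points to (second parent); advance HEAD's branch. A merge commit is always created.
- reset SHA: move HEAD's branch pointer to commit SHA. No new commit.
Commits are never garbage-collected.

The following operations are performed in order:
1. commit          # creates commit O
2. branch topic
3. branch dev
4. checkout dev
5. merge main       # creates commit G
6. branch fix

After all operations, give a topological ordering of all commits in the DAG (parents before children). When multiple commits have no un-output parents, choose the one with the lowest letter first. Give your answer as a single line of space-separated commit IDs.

Answer: A O G

Derivation:
After op 1 (commit): HEAD=main@O [main=O]
After op 2 (branch): HEAD=main@O [main=O topic=O]
After op 3 (branch): HEAD=main@O [dev=O main=O topic=O]
After op 4 (checkout): HEAD=dev@O [dev=O main=O topic=O]
After op 5 (merge): HEAD=dev@G [dev=G main=O topic=O]
After op 6 (branch): HEAD=dev@G [dev=G fix=G main=O topic=O]
commit A: parents=[]
commit G: parents=['O', 'O']
commit O: parents=['A']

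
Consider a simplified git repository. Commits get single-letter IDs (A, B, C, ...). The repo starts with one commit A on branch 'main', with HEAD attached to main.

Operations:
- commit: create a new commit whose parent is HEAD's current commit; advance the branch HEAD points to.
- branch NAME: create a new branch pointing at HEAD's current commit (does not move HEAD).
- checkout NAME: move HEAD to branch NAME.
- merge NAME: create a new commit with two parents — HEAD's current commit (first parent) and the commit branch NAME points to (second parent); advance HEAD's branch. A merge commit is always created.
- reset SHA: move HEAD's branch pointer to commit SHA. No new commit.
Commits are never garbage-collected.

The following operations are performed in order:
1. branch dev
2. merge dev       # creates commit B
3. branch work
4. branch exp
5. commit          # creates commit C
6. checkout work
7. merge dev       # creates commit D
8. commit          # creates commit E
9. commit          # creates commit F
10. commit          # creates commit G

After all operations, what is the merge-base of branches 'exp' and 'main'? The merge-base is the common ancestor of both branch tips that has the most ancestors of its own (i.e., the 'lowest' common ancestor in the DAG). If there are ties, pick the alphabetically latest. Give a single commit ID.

Answer: B

Derivation:
After op 1 (branch): HEAD=main@A [dev=A main=A]
After op 2 (merge): HEAD=main@B [dev=A main=B]
After op 3 (branch): HEAD=main@B [dev=A main=B work=B]
After op 4 (branch): HEAD=main@B [dev=A exp=B main=B work=B]
After op 5 (commit): HEAD=main@C [dev=A exp=B main=C work=B]
After op 6 (checkout): HEAD=work@B [dev=A exp=B main=C work=B]
After op 7 (merge): HEAD=work@D [dev=A exp=B main=C work=D]
After op 8 (commit): HEAD=work@E [dev=A exp=B main=C work=E]
After op 9 (commit): HEAD=work@F [dev=A exp=B main=C work=F]
After op 10 (commit): HEAD=work@G [dev=A exp=B main=C work=G]
ancestors(exp=B): ['A', 'B']
ancestors(main=C): ['A', 'B', 'C']
common: ['A', 'B']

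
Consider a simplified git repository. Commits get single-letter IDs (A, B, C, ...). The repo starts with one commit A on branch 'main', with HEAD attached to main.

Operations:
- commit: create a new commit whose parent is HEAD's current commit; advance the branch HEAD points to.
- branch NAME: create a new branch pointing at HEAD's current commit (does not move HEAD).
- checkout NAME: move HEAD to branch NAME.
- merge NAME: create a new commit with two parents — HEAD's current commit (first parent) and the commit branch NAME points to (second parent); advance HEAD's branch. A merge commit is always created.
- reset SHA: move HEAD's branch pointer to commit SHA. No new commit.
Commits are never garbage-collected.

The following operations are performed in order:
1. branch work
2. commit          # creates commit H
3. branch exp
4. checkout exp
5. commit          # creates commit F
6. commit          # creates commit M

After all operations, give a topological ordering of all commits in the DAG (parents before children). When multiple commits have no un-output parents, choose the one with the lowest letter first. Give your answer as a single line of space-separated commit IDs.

Answer: A H F M

Derivation:
After op 1 (branch): HEAD=main@A [main=A work=A]
After op 2 (commit): HEAD=main@H [main=H work=A]
After op 3 (branch): HEAD=main@H [exp=H main=H work=A]
After op 4 (checkout): HEAD=exp@H [exp=H main=H work=A]
After op 5 (commit): HEAD=exp@F [exp=F main=H work=A]
After op 6 (commit): HEAD=exp@M [exp=M main=H work=A]
commit A: parents=[]
commit F: parents=['H']
commit H: parents=['A']
commit M: parents=['F']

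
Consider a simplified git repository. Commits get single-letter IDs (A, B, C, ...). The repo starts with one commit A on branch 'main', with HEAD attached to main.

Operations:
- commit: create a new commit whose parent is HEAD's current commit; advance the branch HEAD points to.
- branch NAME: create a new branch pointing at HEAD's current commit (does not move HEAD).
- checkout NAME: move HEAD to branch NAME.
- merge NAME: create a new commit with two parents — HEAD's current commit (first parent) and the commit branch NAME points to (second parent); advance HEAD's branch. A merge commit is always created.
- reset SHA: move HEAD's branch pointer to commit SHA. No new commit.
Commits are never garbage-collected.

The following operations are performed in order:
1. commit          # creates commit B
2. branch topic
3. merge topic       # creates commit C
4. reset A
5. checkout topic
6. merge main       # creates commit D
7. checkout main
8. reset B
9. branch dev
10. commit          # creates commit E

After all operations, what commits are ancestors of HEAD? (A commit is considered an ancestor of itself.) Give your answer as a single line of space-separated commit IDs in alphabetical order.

Answer: A B E

Derivation:
After op 1 (commit): HEAD=main@B [main=B]
After op 2 (branch): HEAD=main@B [main=B topic=B]
After op 3 (merge): HEAD=main@C [main=C topic=B]
After op 4 (reset): HEAD=main@A [main=A topic=B]
After op 5 (checkout): HEAD=topic@B [main=A topic=B]
After op 6 (merge): HEAD=topic@D [main=A topic=D]
After op 7 (checkout): HEAD=main@A [main=A topic=D]
After op 8 (reset): HEAD=main@B [main=B topic=D]
After op 9 (branch): HEAD=main@B [dev=B main=B topic=D]
After op 10 (commit): HEAD=main@E [dev=B main=E topic=D]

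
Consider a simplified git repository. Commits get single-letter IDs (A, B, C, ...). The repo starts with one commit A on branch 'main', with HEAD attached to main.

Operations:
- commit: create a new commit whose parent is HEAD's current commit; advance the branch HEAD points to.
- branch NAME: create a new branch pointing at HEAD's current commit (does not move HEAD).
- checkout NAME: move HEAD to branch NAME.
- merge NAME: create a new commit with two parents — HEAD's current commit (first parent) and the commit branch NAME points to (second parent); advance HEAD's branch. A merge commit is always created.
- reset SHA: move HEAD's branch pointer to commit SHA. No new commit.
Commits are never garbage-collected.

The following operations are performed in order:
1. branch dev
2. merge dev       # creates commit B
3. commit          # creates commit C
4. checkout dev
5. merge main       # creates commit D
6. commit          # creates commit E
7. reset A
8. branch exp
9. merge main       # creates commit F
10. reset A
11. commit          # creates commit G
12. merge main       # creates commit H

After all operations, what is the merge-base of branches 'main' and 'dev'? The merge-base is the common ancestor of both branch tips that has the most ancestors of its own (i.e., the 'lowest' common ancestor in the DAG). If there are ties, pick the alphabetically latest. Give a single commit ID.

Answer: C

Derivation:
After op 1 (branch): HEAD=main@A [dev=A main=A]
After op 2 (merge): HEAD=main@B [dev=A main=B]
After op 3 (commit): HEAD=main@C [dev=A main=C]
After op 4 (checkout): HEAD=dev@A [dev=A main=C]
After op 5 (merge): HEAD=dev@D [dev=D main=C]
After op 6 (commit): HEAD=dev@E [dev=E main=C]
After op 7 (reset): HEAD=dev@A [dev=A main=C]
After op 8 (branch): HEAD=dev@A [dev=A exp=A main=C]
After op 9 (merge): HEAD=dev@F [dev=F exp=A main=C]
After op 10 (reset): HEAD=dev@A [dev=A exp=A main=C]
After op 11 (commit): HEAD=dev@G [dev=G exp=A main=C]
After op 12 (merge): HEAD=dev@H [dev=H exp=A main=C]
ancestors(main=C): ['A', 'B', 'C']
ancestors(dev=H): ['A', 'B', 'C', 'G', 'H']
common: ['A', 'B', 'C']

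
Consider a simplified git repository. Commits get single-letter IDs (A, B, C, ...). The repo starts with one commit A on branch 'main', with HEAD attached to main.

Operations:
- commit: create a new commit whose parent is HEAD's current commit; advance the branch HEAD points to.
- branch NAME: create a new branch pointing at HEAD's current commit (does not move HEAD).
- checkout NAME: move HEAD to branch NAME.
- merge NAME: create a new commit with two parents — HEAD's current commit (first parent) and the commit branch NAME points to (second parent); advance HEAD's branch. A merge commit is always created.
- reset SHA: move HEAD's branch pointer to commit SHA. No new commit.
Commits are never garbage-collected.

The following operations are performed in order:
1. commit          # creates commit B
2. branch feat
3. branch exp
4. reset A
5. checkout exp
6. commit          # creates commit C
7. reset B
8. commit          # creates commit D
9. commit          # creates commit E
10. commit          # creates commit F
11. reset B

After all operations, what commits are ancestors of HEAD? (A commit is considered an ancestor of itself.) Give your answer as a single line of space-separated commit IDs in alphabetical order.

After op 1 (commit): HEAD=main@B [main=B]
After op 2 (branch): HEAD=main@B [feat=B main=B]
After op 3 (branch): HEAD=main@B [exp=B feat=B main=B]
After op 4 (reset): HEAD=main@A [exp=B feat=B main=A]
After op 5 (checkout): HEAD=exp@B [exp=B feat=B main=A]
After op 6 (commit): HEAD=exp@C [exp=C feat=B main=A]
After op 7 (reset): HEAD=exp@B [exp=B feat=B main=A]
After op 8 (commit): HEAD=exp@D [exp=D feat=B main=A]
After op 9 (commit): HEAD=exp@E [exp=E feat=B main=A]
After op 10 (commit): HEAD=exp@F [exp=F feat=B main=A]
After op 11 (reset): HEAD=exp@B [exp=B feat=B main=A]

Answer: A B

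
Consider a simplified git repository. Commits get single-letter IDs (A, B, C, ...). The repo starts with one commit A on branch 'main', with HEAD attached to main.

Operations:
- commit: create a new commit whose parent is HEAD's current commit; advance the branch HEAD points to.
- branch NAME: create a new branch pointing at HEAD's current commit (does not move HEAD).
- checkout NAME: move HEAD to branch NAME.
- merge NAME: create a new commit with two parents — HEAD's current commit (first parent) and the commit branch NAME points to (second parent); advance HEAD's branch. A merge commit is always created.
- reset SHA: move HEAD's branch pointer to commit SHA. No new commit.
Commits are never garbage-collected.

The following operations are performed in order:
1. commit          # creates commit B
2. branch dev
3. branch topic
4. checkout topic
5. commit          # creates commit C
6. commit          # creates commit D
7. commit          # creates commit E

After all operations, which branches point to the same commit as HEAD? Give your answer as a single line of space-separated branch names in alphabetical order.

After op 1 (commit): HEAD=main@B [main=B]
After op 2 (branch): HEAD=main@B [dev=B main=B]
After op 3 (branch): HEAD=main@B [dev=B main=B topic=B]
After op 4 (checkout): HEAD=topic@B [dev=B main=B topic=B]
After op 5 (commit): HEAD=topic@C [dev=B main=B topic=C]
After op 6 (commit): HEAD=topic@D [dev=B main=B topic=D]
After op 7 (commit): HEAD=topic@E [dev=B main=B topic=E]

Answer: topic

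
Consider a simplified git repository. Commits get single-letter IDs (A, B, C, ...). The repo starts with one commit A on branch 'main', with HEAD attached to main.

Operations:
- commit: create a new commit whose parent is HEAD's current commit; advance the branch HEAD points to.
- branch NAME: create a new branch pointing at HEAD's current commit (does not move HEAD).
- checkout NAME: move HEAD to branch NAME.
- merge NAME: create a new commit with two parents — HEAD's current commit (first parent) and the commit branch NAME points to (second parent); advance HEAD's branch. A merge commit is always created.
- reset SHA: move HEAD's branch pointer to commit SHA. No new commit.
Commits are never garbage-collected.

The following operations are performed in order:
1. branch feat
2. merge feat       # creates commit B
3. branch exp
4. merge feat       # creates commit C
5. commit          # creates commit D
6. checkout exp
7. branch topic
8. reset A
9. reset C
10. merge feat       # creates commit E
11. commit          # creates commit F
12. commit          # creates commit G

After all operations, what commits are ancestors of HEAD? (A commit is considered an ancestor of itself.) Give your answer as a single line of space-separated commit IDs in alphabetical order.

After op 1 (branch): HEAD=main@A [feat=A main=A]
After op 2 (merge): HEAD=main@B [feat=A main=B]
After op 3 (branch): HEAD=main@B [exp=B feat=A main=B]
After op 4 (merge): HEAD=main@C [exp=B feat=A main=C]
After op 5 (commit): HEAD=main@D [exp=B feat=A main=D]
After op 6 (checkout): HEAD=exp@B [exp=B feat=A main=D]
After op 7 (branch): HEAD=exp@B [exp=B feat=A main=D topic=B]
After op 8 (reset): HEAD=exp@A [exp=A feat=A main=D topic=B]
After op 9 (reset): HEAD=exp@C [exp=C feat=A main=D topic=B]
After op 10 (merge): HEAD=exp@E [exp=E feat=A main=D topic=B]
After op 11 (commit): HEAD=exp@F [exp=F feat=A main=D topic=B]
After op 12 (commit): HEAD=exp@G [exp=G feat=A main=D topic=B]

Answer: A B C E F G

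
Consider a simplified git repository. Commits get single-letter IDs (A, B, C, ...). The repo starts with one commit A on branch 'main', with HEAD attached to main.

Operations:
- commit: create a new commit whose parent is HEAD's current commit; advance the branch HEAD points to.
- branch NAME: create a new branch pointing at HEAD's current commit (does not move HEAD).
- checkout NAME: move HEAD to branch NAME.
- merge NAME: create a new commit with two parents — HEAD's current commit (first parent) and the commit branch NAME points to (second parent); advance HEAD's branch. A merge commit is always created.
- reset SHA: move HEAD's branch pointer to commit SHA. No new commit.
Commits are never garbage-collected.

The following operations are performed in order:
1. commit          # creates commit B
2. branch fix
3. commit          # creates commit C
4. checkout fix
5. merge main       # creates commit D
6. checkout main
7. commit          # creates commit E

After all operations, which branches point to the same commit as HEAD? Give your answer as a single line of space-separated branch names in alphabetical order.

After op 1 (commit): HEAD=main@B [main=B]
After op 2 (branch): HEAD=main@B [fix=B main=B]
After op 3 (commit): HEAD=main@C [fix=B main=C]
After op 4 (checkout): HEAD=fix@B [fix=B main=C]
After op 5 (merge): HEAD=fix@D [fix=D main=C]
After op 6 (checkout): HEAD=main@C [fix=D main=C]
After op 7 (commit): HEAD=main@E [fix=D main=E]

Answer: main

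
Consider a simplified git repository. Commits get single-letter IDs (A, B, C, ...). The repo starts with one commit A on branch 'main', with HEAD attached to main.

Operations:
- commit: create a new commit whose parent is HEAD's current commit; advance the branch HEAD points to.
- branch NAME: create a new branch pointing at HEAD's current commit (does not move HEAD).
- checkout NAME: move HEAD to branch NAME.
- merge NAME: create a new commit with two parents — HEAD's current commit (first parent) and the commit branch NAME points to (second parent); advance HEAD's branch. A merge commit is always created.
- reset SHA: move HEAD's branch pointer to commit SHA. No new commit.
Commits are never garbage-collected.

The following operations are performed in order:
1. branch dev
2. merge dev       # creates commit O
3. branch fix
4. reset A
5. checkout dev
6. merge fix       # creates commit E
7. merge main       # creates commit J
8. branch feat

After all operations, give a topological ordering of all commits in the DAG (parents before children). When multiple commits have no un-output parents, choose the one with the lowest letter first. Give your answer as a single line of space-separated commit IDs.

Answer: A O E J

Derivation:
After op 1 (branch): HEAD=main@A [dev=A main=A]
After op 2 (merge): HEAD=main@O [dev=A main=O]
After op 3 (branch): HEAD=main@O [dev=A fix=O main=O]
After op 4 (reset): HEAD=main@A [dev=A fix=O main=A]
After op 5 (checkout): HEAD=dev@A [dev=A fix=O main=A]
After op 6 (merge): HEAD=dev@E [dev=E fix=O main=A]
After op 7 (merge): HEAD=dev@J [dev=J fix=O main=A]
After op 8 (branch): HEAD=dev@J [dev=J feat=J fix=O main=A]
commit A: parents=[]
commit E: parents=['A', 'O']
commit J: parents=['E', 'A']
commit O: parents=['A', 'A']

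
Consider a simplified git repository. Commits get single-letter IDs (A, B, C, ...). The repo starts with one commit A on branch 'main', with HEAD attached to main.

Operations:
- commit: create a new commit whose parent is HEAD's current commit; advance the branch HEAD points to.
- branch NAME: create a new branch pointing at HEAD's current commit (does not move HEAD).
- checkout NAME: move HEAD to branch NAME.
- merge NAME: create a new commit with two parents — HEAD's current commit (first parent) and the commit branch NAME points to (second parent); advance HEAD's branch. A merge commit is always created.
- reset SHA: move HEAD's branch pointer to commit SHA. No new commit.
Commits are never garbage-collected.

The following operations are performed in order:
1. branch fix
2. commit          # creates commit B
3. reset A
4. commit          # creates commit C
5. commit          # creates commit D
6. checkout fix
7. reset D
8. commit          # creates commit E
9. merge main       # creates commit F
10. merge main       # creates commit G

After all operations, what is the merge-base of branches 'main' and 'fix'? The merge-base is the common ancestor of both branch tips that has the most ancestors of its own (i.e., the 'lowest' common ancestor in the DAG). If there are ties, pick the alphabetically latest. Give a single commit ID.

Answer: D

Derivation:
After op 1 (branch): HEAD=main@A [fix=A main=A]
After op 2 (commit): HEAD=main@B [fix=A main=B]
After op 3 (reset): HEAD=main@A [fix=A main=A]
After op 4 (commit): HEAD=main@C [fix=A main=C]
After op 5 (commit): HEAD=main@D [fix=A main=D]
After op 6 (checkout): HEAD=fix@A [fix=A main=D]
After op 7 (reset): HEAD=fix@D [fix=D main=D]
After op 8 (commit): HEAD=fix@E [fix=E main=D]
After op 9 (merge): HEAD=fix@F [fix=F main=D]
After op 10 (merge): HEAD=fix@G [fix=G main=D]
ancestors(main=D): ['A', 'C', 'D']
ancestors(fix=G): ['A', 'C', 'D', 'E', 'F', 'G']
common: ['A', 'C', 'D']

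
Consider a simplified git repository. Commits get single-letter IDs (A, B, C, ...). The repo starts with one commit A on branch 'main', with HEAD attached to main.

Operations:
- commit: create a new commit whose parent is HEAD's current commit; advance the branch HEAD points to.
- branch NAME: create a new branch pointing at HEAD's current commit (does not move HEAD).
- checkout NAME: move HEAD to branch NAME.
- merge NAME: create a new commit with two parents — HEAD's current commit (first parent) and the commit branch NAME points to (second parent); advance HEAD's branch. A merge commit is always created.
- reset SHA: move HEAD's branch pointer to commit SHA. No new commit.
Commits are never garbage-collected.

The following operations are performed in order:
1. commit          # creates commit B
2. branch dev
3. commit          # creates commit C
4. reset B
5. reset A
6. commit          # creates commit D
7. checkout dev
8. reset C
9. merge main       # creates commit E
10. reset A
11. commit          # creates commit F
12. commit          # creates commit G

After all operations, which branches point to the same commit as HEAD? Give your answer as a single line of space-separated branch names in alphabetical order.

After op 1 (commit): HEAD=main@B [main=B]
After op 2 (branch): HEAD=main@B [dev=B main=B]
After op 3 (commit): HEAD=main@C [dev=B main=C]
After op 4 (reset): HEAD=main@B [dev=B main=B]
After op 5 (reset): HEAD=main@A [dev=B main=A]
After op 6 (commit): HEAD=main@D [dev=B main=D]
After op 7 (checkout): HEAD=dev@B [dev=B main=D]
After op 8 (reset): HEAD=dev@C [dev=C main=D]
After op 9 (merge): HEAD=dev@E [dev=E main=D]
After op 10 (reset): HEAD=dev@A [dev=A main=D]
After op 11 (commit): HEAD=dev@F [dev=F main=D]
After op 12 (commit): HEAD=dev@G [dev=G main=D]

Answer: dev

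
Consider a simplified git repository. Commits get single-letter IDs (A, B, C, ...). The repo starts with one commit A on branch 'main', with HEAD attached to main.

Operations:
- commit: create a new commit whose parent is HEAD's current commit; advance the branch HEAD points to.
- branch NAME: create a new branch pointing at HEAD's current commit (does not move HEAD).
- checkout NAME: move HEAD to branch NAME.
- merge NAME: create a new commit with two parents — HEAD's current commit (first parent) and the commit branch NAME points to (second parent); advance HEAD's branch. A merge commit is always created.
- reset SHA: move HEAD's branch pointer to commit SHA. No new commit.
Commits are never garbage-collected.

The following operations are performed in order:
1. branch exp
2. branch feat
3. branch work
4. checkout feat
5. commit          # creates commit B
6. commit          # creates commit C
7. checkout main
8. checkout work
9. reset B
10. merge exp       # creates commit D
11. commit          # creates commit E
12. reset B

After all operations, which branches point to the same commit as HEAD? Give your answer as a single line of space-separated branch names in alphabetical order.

Answer: work

Derivation:
After op 1 (branch): HEAD=main@A [exp=A main=A]
After op 2 (branch): HEAD=main@A [exp=A feat=A main=A]
After op 3 (branch): HEAD=main@A [exp=A feat=A main=A work=A]
After op 4 (checkout): HEAD=feat@A [exp=A feat=A main=A work=A]
After op 5 (commit): HEAD=feat@B [exp=A feat=B main=A work=A]
After op 6 (commit): HEAD=feat@C [exp=A feat=C main=A work=A]
After op 7 (checkout): HEAD=main@A [exp=A feat=C main=A work=A]
After op 8 (checkout): HEAD=work@A [exp=A feat=C main=A work=A]
After op 9 (reset): HEAD=work@B [exp=A feat=C main=A work=B]
After op 10 (merge): HEAD=work@D [exp=A feat=C main=A work=D]
After op 11 (commit): HEAD=work@E [exp=A feat=C main=A work=E]
After op 12 (reset): HEAD=work@B [exp=A feat=C main=A work=B]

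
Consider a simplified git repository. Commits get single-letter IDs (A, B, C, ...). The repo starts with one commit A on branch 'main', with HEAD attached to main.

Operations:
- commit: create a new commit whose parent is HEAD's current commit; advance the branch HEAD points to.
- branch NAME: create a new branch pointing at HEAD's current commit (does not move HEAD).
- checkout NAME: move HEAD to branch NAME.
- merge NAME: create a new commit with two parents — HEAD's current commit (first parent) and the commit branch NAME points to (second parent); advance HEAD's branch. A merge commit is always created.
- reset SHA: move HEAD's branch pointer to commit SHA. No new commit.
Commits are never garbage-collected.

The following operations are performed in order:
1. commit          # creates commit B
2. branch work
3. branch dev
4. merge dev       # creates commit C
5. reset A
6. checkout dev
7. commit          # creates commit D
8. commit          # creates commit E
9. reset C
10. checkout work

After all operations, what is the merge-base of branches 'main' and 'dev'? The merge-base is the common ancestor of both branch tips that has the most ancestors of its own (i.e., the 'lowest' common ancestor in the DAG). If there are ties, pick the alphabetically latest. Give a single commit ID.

Answer: A

Derivation:
After op 1 (commit): HEAD=main@B [main=B]
After op 2 (branch): HEAD=main@B [main=B work=B]
After op 3 (branch): HEAD=main@B [dev=B main=B work=B]
After op 4 (merge): HEAD=main@C [dev=B main=C work=B]
After op 5 (reset): HEAD=main@A [dev=B main=A work=B]
After op 6 (checkout): HEAD=dev@B [dev=B main=A work=B]
After op 7 (commit): HEAD=dev@D [dev=D main=A work=B]
After op 8 (commit): HEAD=dev@E [dev=E main=A work=B]
After op 9 (reset): HEAD=dev@C [dev=C main=A work=B]
After op 10 (checkout): HEAD=work@B [dev=C main=A work=B]
ancestors(main=A): ['A']
ancestors(dev=C): ['A', 'B', 'C']
common: ['A']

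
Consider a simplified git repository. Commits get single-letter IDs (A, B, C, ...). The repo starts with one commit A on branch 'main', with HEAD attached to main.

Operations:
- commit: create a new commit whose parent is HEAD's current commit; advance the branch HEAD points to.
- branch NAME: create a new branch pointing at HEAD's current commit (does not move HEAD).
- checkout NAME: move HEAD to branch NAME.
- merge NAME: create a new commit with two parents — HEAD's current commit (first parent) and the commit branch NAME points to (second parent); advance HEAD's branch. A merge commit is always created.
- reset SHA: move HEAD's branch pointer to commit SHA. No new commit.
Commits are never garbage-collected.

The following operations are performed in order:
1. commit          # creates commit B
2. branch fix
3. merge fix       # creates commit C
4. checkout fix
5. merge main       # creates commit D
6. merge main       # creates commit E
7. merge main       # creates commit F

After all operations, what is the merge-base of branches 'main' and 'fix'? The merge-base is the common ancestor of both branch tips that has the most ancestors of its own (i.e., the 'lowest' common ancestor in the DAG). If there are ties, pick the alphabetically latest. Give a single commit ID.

After op 1 (commit): HEAD=main@B [main=B]
After op 2 (branch): HEAD=main@B [fix=B main=B]
After op 3 (merge): HEAD=main@C [fix=B main=C]
After op 4 (checkout): HEAD=fix@B [fix=B main=C]
After op 5 (merge): HEAD=fix@D [fix=D main=C]
After op 6 (merge): HEAD=fix@E [fix=E main=C]
After op 7 (merge): HEAD=fix@F [fix=F main=C]
ancestors(main=C): ['A', 'B', 'C']
ancestors(fix=F): ['A', 'B', 'C', 'D', 'E', 'F']
common: ['A', 'B', 'C']

Answer: C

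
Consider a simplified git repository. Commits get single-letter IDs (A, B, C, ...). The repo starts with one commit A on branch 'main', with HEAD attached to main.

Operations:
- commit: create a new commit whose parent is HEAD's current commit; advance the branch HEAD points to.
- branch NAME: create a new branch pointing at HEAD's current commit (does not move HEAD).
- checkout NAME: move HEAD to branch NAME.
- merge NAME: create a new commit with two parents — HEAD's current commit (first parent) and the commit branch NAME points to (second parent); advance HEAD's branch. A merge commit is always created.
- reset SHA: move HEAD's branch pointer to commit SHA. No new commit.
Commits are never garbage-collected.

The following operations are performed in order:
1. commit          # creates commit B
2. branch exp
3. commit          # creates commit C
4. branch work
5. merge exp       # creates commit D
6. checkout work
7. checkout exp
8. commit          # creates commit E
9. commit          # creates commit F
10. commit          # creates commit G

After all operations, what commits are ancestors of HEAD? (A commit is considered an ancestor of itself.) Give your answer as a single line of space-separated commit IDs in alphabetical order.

After op 1 (commit): HEAD=main@B [main=B]
After op 2 (branch): HEAD=main@B [exp=B main=B]
After op 3 (commit): HEAD=main@C [exp=B main=C]
After op 4 (branch): HEAD=main@C [exp=B main=C work=C]
After op 5 (merge): HEAD=main@D [exp=B main=D work=C]
After op 6 (checkout): HEAD=work@C [exp=B main=D work=C]
After op 7 (checkout): HEAD=exp@B [exp=B main=D work=C]
After op 8 (commit): HEAD=exp@E [exp=E main=D work=C]
After op 9 (commit): HEAD=exp@F [exp=F main=D work=C]
After op 10 (commit): HEAD=exp@G [exp=G main=D work=C]

Answer: A B E F G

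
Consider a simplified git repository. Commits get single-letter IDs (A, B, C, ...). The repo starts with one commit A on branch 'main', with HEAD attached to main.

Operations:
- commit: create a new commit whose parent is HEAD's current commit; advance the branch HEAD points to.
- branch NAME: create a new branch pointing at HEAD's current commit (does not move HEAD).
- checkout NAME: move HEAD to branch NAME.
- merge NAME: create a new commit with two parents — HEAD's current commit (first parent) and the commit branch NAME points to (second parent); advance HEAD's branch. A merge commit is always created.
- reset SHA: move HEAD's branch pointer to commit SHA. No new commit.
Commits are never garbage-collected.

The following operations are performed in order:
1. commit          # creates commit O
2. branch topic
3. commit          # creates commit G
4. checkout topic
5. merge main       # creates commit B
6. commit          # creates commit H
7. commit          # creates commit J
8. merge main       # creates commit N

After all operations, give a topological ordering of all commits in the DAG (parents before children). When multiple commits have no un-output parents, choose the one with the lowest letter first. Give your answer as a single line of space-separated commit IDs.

After op 1 (commit): HEAD=main@O [main=O]
After op 2 (branch): HEAD=main@O [main=O topic=O]
After op 3 (commit): HEAD=main@G [main=G topic=O]
After op 4 (checkout): HEAD=topic@O [main=G topic=O]
After op 5 (merge): HEAD=topic@B [main=G topic=B]
After op 6 (commit): HEAD=topic@H [main=G topic=H]
After op 7 (commit): HEAD=topic@J [main=G topic=J]
After op 8 (merge): HEAD=topic@N [main=G topic=N]
commit A: parents=[]
commit B: parents=['O', 'G']
commit G: parents=['O']
commit H: parents=['B']
commit J: parents=['H']
commit N: parents=['J', 'G']
commit O: parents=['A']

Answer: A O G B H J N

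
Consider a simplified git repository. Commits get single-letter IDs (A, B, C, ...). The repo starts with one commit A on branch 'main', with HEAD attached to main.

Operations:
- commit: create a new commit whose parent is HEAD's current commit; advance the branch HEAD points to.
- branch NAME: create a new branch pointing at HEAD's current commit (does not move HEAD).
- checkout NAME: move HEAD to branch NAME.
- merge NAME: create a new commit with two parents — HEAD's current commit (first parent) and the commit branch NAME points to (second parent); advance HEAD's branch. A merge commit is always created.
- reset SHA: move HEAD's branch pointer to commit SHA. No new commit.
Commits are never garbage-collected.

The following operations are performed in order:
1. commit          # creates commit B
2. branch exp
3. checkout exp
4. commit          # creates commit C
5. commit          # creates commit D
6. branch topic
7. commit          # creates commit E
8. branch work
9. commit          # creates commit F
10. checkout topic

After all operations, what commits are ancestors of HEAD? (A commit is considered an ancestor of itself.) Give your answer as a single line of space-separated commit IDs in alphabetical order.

Answer: A B C D

Derivation:
After op 1 (commit): HEAD=main@B [main=B]
After op 2 (branch): HEAD=main@B [exp=B main=B]
After op 3 (checkout): HEAD=exp@B [exp=B main=B]
After op 4 (commit): HEAD=exp@C [exp=C main=B]
After op 5 (commit): HEAD=exp@D [exp=D main=B]
After op 6 (branch): HEAD=exp@D [exp=D main=B topic=D]
After op 7 (commit): HEAD=exp@E [exp=E main=B topic=D]
After op 8 (branch): HEAD=exp@E [exp=E main=B topic=D work=E]
After op 9 (commit): HEAD=exp@F [exp=F main=B topic=D work=E]
After op 10 (checkout): HEAD=topic@D [exp=F main=B topic=D work=E]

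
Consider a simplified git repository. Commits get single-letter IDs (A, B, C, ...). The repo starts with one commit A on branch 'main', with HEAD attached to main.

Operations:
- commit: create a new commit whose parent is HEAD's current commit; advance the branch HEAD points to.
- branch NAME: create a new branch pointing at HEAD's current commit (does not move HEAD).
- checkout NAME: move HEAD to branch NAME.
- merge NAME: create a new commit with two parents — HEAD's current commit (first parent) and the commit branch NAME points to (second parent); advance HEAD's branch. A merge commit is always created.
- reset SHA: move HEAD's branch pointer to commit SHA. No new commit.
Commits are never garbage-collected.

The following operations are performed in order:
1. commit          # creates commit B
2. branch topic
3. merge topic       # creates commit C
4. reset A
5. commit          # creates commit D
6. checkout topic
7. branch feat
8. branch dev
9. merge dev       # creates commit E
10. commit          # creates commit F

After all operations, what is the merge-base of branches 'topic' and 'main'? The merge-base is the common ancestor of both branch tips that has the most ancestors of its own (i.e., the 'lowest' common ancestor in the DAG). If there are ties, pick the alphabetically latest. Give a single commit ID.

After op 1 (commit): HEAD=main@B [main=B]
After op 2 (branch): HEAD=main@B [main=B topic=B]
After op 3 (merge): HEAD=main@C [main=C topic=B]
After op 4 (reset): HEAD=main@A [main=A topic=B]
After op 5 (commit): HEAD=main@D [main=D topic=B]
After op 6 (checkout): HEAD=topic@B [main=D topic=B]
After op 7 (branch): HEAD=topic@B [feat=B main=D topic=B]
After op 8 (branch): HEAD=topic@B [dev=B feat=B main=D topic=B]
After op 9 (merge): HEAD=topic@E [dev=B feat=B main=D topic=E]
After op 10 (commit): HEAD=topic@F [dev=B feat=B main=D topic=F]
ancestors(topic=F): ['A', 'B', 'E', 'F']
ancestors(main=D): ['A', 'D']
common: ['A']

Answer: A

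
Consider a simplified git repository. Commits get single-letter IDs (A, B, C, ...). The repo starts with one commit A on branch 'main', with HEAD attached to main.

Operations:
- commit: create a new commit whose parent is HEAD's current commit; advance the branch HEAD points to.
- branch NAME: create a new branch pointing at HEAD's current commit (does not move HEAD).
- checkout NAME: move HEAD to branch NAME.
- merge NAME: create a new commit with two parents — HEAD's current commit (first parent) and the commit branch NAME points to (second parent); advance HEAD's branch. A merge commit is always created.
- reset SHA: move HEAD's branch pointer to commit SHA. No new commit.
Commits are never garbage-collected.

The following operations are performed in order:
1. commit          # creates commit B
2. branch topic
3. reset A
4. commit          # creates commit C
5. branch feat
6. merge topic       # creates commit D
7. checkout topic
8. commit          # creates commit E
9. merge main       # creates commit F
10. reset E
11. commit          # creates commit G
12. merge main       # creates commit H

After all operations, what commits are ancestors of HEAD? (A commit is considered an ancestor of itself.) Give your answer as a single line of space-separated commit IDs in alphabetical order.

Answer: A B C D E G H

Derivation:
After op 1 (commit): HEAD=main@B [main=B]
After op 2 (branch): HEAD=main@B [main=B topic=B]
After op 3 (reset): HEAD=main@A [main=A topic=B]
After op 4 (commit): HEAD=main@C [main=C topic=B]
After op 5 (branch): HEAD=main@C [feat=C main=C topic=B]
After op 6 (merge): HEAD=main@D [feat=C main=D topic=B]
After op 7 (checkout): HEAD=topic@B [feat=C main=D topic=B]
After op 8 (commit): HEAD=topic@E [feat=C main=D topic=E]
After op 9 (merge): HEAD=topic@F [feat=C main=D topic=F]
After op 10 (reset): HEAD=topic@E [feat=C main=D topic=E]
After op 11 (commit): HEAD=topic@G [feat=C main=D topic=G]
After op 12 (merge): HEAD=topic@H [feat=C main=D topic=H]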